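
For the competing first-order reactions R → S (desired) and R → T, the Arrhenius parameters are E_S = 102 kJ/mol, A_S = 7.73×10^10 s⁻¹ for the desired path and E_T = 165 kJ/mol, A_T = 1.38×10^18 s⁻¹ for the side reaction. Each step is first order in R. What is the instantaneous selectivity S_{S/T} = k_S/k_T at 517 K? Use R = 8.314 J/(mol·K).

With equal orders, S_{S/T} = k_S/k_T = (A_S/A_T)·exp[(E_T−E_S)/(RT)].
(E_T−E_S)/(RT) = (165−102)×10³/(8.314×517) = 63000/4298 = 14.66.
k_S/k_T = (7.73×10^10/1.38×10^18)·exp(14.66) = 5.601×10^-8 × 2.319×10^6 = 0.130.
Since E_S < E_T, lowering the temperature improves selectivity toward S.

0.130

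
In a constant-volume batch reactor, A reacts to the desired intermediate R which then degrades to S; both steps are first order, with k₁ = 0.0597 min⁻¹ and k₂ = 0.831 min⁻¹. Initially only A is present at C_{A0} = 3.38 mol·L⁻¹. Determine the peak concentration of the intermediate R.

0.198 mol·L⁻¹

Evaluating C_R at t_opt = ln(k₂/k₁)/(k₂−k₁) gives C_{R,max}/C_{A0} = (k₁/k₂)^[k₂/(k₂−k₁)].
= (0.0597/0.831)^(0.831/(0.831−0.0597)) = (0.07184)^(1.077) = 0.05859.
C_{R,max} = 0.05859×3.38 = 0.198 mol·L⁻¹.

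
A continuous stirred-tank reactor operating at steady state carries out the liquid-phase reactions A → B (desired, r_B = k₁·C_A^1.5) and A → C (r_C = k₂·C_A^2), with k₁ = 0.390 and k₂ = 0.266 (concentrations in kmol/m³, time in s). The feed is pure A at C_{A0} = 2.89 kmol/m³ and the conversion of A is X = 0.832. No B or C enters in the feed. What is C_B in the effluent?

1.63 kmol/m³

Exit C_A = C_{A0}(1−X) = 2.89×0.168 = 0.4855 kmol/m³.
In a CSTR the entire volume is at exit conditions, so r_B = 0.390×0.4855^1.5 = 0.1319 and r_C = 0.266×0.4855^2 = 0.06270.
Fraction of consumed A going to B: r_B/(r_B+r_C) = 0.6779.
C_B = 0.6779·C_{A0}·X = 0.6779×2.89×0.832 = 1.63 kmol/m³.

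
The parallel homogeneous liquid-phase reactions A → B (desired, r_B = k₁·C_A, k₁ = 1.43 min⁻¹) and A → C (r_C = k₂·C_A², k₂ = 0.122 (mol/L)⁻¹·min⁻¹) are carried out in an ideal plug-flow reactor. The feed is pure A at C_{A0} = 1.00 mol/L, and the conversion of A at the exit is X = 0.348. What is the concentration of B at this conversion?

C_A = C_{A0}(1−X) = 0.6520 mol/L.
Along a PFR/batch, dC_B/dC_A = −r_B/(r_B+r_C) = −k₁/(k₁+k₂·C_A).
Integrating from C_{A0} to C_A: C_B = (1.43/0.122)·ln[(1.43+0.122·1.00)/(1.43+0.122·0.652)] = 11.72·ln(1.552/1.510) = 0.3251 mol/L.

0.325 mol/L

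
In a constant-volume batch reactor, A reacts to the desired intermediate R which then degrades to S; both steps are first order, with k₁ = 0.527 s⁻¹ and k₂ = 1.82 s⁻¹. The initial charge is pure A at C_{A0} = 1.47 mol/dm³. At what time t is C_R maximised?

Setting dC_R/dt = 0 gives t_opt = ln(k₂/k₁)/(k₂−k₁).
= ln(1.82/0.527)/(1.82−0.527) = ln(3.454)/1.293 = 1.239/1.293 = 0.959 s.

0.959 s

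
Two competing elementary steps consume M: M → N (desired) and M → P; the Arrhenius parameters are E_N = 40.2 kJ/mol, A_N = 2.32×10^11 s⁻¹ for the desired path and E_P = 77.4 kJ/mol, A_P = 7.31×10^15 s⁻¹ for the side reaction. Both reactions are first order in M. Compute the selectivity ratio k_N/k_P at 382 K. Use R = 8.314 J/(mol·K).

With equal orders, S_{N/P} = k_N/k_P = (A_N/A_P)·exp[(E_P−E_N)/(RT)].
(E_P−E_N)/(RT) = (77.4−40.2)×10³/(8.314×382) = 37200/3176 = 11.71.
k_N/k_P = (2.32×10^11/7.31×10^15)·exp(11.71) = 3.174×10^-5 × 1.222×10^5 = 3.88.
Since E_N < E_P, lowering the temperature improves selectivity toward N.

3.88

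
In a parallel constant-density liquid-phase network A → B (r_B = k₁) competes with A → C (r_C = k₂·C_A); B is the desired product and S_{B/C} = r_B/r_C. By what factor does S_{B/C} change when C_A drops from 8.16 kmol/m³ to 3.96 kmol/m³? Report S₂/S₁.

S_{B/C} = (k₁/k₂)·C_A⁻¹, so S₂/S₁ = (C_{A,2}/C_{A,1})⁻¹.
= 8.16/3.96 = 2.06.
Selectivity toward B rises as C_A falls — low-concentration operation is favoured.

2.06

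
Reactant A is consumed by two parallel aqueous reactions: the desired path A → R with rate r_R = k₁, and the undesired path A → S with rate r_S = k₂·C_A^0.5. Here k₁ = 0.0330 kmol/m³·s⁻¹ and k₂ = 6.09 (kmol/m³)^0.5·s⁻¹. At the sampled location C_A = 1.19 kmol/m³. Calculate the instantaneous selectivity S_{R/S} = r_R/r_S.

0.00497

S_{R/S} = r_R/r_S = (k₁)/(k₂·C_A^0.5) = (k₁/k₂)·C_A^-0.5.
= (0.0330) / (6.09×1.190^0.5) = 0.03300/6.643 = 0.00497.
The undesired path is higher order in A, so low C_A (CSTR or dilute feed) favours R.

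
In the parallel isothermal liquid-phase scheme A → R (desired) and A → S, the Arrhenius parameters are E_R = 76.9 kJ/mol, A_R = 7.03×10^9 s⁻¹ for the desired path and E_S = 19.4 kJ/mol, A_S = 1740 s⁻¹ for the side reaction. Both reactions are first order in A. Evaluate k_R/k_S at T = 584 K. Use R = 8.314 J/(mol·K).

29.1

With equal orders, S_{R/S} = k_R/k_S = (A_R/A_S)·exp[(E_S−E_R)/(RT)].
(E_S−E_R)/(RT) = (19.4−76.9)×10³/(8.314×584) = -57500/4855 = -11.84.
k_R/k_S = (7.03×10^9/1740)·exp(-11.84) = 4.040×10^6 × 7.192×10^-6 = 29.1.
Since E_R > E_S, raising the temperature improves selectivity toward R.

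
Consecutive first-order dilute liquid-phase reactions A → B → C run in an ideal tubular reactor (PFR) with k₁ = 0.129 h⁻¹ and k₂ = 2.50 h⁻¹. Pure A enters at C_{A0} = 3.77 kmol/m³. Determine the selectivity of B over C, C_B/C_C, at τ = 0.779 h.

Solving the coupled first-order balances gives C_B(τ) = [k₁/(k₂−k₁)]·C_{A0}·(e^(−k₁τ) − e^(−k₂τ)).
e^(−k₁τ) = e^(−0.129×0.779) = e^(−0.1005) = 0.9044; e^(−k₂τ) = e^(−1.948) = 0.1426.
C_B = 0.129×3.77/(2.50−0.129) × (0.9044−0.1426) = 0.2051×0.7618 = 0.1562 kmol/m³.
C_A = C_{A0}e^(−k₁τ) = 3.410 kmol/m³, so C_C = C_{A0}−C_A−C_B = 0.2042 kmol/m³; C_B/C_C = 0.765.

0.765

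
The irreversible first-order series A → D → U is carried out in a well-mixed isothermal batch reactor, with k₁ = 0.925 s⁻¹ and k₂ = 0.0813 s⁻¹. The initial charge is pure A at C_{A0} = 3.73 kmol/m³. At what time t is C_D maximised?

2.88 s

For first-order series the maximum of C_D occurs at t_opt = ln(k₂/k₁)/(k₂−k₁).
= ln(0.0813/0.925)/(0.0813−0.925) = ln(0.08789)/-0.8437 = -2.432/-0.8437 = 2.88 s.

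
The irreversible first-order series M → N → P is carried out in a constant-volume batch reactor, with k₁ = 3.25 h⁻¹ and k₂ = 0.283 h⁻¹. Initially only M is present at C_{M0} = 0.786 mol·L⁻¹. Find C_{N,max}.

At the optimum, C_{N,max}/C_{M0} = (k₁/k₂)^[k₂/(k₂−k₁)].
= (3.25/0.283)^(0.283/(0.283−3.25)) = (11.48)^(-0.09538) = 0.7923.
C_{N,max} = 0.7923×0.786 = 0.623 mol·L⁻¹.

0.623 mol·L⁻¹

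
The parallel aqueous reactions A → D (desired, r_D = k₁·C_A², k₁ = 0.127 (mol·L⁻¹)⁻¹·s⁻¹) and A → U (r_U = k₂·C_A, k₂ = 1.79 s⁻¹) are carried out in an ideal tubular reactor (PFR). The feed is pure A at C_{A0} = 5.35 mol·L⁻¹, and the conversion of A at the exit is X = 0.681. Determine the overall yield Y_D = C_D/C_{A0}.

0.134

C_A = C_{A0}(1−X) = 1.707 mol·L⁻¹.
Along a PFR/batch, dC_U/dC_A = −r_U/(r_D+r_U) = −k₂/(k₂+k₁·C_A).
Integrating from C_{A0} to C_A: C_U = (1.79/0.127)·ln[(1.79+0.127·5.35)/(1.79+0.127·1.71)] = 14.09·ln(2.469/2.007) = 2.924 mol·L⁻¹.
Then C_D = (C_{A0}−C_A) − C_U = 3.643 − 2.924 = 0.7190 mol·L⁻¹.
Y_D = C_D/C_{A0} = 0.7190/5.35 = 0.134.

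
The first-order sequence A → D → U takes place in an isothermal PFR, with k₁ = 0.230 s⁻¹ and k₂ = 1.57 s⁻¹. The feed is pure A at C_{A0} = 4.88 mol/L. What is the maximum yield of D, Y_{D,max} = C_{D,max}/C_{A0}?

0.105

At the optimum, C_{D,max}/C_{A0} = (k₁/k₂)^[k₂/(k₂−k₁)].
= (0.230/1.57)^(1.57/(1.57−0.230)) = (0.1465)^(1.172) = 0.1054.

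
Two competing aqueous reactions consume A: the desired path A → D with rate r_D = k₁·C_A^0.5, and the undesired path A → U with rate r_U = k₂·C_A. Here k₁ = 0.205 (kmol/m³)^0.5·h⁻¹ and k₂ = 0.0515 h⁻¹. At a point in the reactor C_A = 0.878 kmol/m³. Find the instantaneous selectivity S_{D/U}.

4.25

S_{D/U} = r_D/r_U = (k₁·C_A^0.5)/(k₂·C_A) = (k₁/k₂)·C_A^-0.5.
= (0.205×0.8780^0.5) / (0.0515×0.8780) = 0.1921/0.04522 = 4.25.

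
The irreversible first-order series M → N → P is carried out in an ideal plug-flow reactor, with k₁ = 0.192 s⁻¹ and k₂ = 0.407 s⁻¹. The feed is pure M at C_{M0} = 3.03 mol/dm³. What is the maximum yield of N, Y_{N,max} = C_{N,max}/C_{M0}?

0.241

For a first-order series the maximum intermediate yield is C_{N,max}/C_{M0} = (k₁/k₂)^[k₂/(k₂−k₁)].
= (0.192/0.407)^(0.407/(0.407−0.192)) = (0.4717)^(1.893) = 0.2412.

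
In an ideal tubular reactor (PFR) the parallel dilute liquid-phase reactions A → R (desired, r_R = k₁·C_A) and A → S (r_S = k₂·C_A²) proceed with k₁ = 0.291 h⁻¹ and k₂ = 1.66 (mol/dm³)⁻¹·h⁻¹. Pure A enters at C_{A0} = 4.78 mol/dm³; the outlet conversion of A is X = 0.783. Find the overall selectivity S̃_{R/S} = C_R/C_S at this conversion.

C_A = C_{A0}(1−X) = 1.037 mol/dm³.
Along a PFR/batch, dC_R/dC_A = −r_R/(r_R+r_S) = −k₁/(k₁+k₂·C_A).
Integrating from C_{A0} to C_A: C_R = (0.291/1.66)·ln[(0.291+1.66·4.78)/(0.291+1.66·1.04)] = 0.1753·ln(8.226/2.013) = 0.2468 mol/dm³.
C_S = (C_{A0}−C_A)−C_R = 3.496 mol/dm³; S̃_{R/S} = 0.2468/3.496 = 0.0706.

0.0706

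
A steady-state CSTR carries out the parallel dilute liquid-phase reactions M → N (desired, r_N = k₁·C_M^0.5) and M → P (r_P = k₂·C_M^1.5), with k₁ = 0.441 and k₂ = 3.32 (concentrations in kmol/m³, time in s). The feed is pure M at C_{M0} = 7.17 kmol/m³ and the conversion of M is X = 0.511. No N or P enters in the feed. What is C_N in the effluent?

Exit C_M = C_{M0}(1−X) = 7.17×0.489 = 3.506 kmol/m³.
Rates in a CSTR are evaluated at the outlet concentration: r_N = 0.441×3.506^0.5 = 0.8258, r_P = 3.32×3.506^1.5 = 21.80.
Fraction of consumed M going to N: r_N/(r_N+r_P) = 0.03650.
C_N = 0.03650·C_{M0}·X = 0.03650×7.17×0.511 = 0.134 kmol/m³.

0.134 kmol/m³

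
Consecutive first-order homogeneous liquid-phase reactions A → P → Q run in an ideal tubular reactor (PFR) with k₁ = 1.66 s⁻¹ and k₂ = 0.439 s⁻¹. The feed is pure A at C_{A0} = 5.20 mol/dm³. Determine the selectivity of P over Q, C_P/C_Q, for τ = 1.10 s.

2.83

Solving the coupled first-order balances gives C_P(τ) = [k₁/(k₂−k₁)]·C_{A0}·(e^(−k₁τ) − e^(−k₂τ)).
e^(−k₁τ) = e^(−1.66×1.10) = e^(−1.826) = 0.1611; e^(−k₂τ) = e^(−0.4829) = 0.6170.
C_P = 1.66×5.20/(0.439−1.66) × (0.1611−0.6170) = (-7.070)×(-0.4559) = 3.223 mol/dm³.
C_A = C_{A0}e^(−k₁τ) = 0.8375 mol/dm³, so C_Q = C_{A0}−C_A−C_P = 1.139 mol/dm³; C_P/C_Q = 2.83.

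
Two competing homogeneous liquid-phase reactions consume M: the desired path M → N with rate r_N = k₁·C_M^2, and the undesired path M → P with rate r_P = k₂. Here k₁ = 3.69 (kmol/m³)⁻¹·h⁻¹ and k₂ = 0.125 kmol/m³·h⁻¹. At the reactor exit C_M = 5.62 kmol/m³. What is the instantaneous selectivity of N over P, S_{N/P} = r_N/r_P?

S_{N/P} = r_N/r_P = (k₁·C_M^2)/(k₂) = (k₁/k₂)·C_M^2.
= (3.69×5.620^2) / (0.125) = 116.5/0.1250 = 932.

932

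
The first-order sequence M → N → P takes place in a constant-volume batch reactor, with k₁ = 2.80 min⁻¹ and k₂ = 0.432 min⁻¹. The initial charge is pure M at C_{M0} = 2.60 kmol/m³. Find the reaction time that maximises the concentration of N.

The intermediate peaks when r₁ = r₂, i.e. k₁e^(−k₁t) = k₂e^(−k₂t), giving t_opt = ln(k₂/k₁)/(k₂−k₁).
= ln(0.432/2.80)/(0.432−2.80) = ln(0.1543)/-2.368 = -1.869/-2.368 = 0.789 min.

0.789 min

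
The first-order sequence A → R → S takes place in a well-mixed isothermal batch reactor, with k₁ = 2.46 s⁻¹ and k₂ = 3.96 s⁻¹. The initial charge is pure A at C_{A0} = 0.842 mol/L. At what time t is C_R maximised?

0.317 s

For first-order series the maximum of C_R occurs at t_opt = ln(k₂/k₁)/(k₂−k₁).
= ln(3.96/2.46)/(3.96−2.46) = ln(1.610)/1.500 = 0.4761/1.500 = 0.317 s.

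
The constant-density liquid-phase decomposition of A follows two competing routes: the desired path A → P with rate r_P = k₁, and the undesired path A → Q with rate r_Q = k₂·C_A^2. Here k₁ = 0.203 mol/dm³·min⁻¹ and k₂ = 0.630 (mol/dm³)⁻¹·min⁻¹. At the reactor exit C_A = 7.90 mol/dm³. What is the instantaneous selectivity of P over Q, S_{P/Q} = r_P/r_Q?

S_{P/Q} = r_P/r_Q = (k₁)/(k₂·C_A^2) = (k₁/k₂)·C_A^-2.
= (0.203) / (0.630×7.900^2) = 0.2030/39.32 = 0.00516.

0.00516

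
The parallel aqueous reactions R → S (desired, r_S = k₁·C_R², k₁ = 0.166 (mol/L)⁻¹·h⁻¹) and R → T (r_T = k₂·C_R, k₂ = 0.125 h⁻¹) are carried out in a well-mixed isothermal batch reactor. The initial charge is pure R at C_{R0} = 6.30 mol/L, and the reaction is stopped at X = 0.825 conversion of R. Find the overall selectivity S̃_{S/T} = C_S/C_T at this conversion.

C_R = C_{R0}(1−X) = 1.103 mol/L.
Along a PFR/batch, dC_T/dC_R = −r_T/(r_S+r_T) = −k₂/(k₂+k₁·C_R).
Integrating from C_{R0} to C_R: C_T = (0.125/0.166)·ln[(0.125+0.166·6.30)/(0.125+0.166·1.10)] = 0.7530·ln(1.171/0.3080) = 1.005 mol/L.
Then C_S = (C_{R0}−C_R) − C_T = 5.197 − 1.005 = 4.192 mol/L.
S̃_{S/T} = C_S/C_T = 4.192/1.005 = 4.17.

4.17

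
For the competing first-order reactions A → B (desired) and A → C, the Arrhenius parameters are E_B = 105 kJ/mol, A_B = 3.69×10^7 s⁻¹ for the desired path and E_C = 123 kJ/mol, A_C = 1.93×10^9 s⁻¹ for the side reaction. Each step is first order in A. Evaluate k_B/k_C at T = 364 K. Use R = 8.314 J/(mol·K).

7.32

k_B/k_C = (A_B/A_C)·exp[−(E_B−E_C)/(RT)] = (A_B/A_C)·exp[(E_C−E_B)/(RT)].
(E_C−E_B)/(RT) = (123−105)×10³/(8.314×364) = 18000/3026 = 5.948.
k_B/k_C = (3.69×10^7/1.93×10^9)·exp(5.948) = 0.01912 × 382.9 = 7.32.
Since E_B < E_C, lowering the temperature improves selectivity toward B.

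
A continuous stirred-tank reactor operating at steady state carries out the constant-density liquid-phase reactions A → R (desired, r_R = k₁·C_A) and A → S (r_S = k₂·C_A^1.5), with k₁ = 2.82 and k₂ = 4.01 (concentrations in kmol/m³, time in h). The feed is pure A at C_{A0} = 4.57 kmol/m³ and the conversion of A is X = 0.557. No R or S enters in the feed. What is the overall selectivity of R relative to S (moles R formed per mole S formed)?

Exit C_A = C_{A0}(1−X) = 4.57×0.443 = 2.025 kmol/m³.
Rates in a CSTR are evaluated at the outlet concentration: r_R = 2.82×2.025 = 5.709, r_S = 4.01×2.025^1.5 = 11.55.
Overall selectivity = C_R/C_S = r_Rτ/(r_Sτ) = r_R/r_S = 0.494.

0.494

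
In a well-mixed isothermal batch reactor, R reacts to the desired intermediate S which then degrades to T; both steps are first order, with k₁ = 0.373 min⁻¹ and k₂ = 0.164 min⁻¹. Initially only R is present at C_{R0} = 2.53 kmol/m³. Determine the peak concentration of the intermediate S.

1.33 kmol/m³

Evaluating C_S at t_opt = ln(k₂/k₁)/(k₂−k₁) gives C_{S,max}/C_{R0} = (k₁/k₂)^[k₂/(k₂−k₁)].
= (0.373/0.164)^(0.164/(0.164−0.373)) = (2.274)^(-0.7847) = 0.5248.
C_{S,max} = 0.5248×2.53 = 1.33 kmol/m³.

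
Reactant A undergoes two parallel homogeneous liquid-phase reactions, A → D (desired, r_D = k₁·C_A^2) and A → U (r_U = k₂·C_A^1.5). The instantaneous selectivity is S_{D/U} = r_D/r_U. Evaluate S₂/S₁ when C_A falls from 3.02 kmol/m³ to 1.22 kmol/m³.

S_{D/U} = (k₁/k₂)·C_A^0.5, so S₂/S₁ = (C_{A,2}/C_{A,1})^0.5.
= (1.22/3.02)^0.5 = (0.4040)^0.5 = 0.636.

0.636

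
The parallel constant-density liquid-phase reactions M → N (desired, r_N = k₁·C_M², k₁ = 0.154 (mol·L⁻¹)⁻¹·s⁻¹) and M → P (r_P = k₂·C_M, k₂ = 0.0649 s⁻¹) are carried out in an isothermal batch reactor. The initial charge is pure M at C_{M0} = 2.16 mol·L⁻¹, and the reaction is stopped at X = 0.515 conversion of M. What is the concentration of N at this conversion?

C_M = C_{M0}(1−X) = 1.048 mol·L⁻¹.
Along a PFR/batch, dC_P/dC_M = −r_P/(r_N+r_P) = −k₂/(k₂+k₁·C_M).
Integrating from C_{M0} to C_M: C_P = (0.0649/0.154)·ln[(0.0649+0.154·2.16)/(0.0649+0.154·1.05)] = 0.4214·ln(0.3975/0.2262) = 0.2376 mol·L⁻¹.
Then C_N = (C_{M0}−C_M) − C_P = 1.112 − 0.2376 = 0.8748 mol·L⁻¹.

0.875 mol·L⁻¹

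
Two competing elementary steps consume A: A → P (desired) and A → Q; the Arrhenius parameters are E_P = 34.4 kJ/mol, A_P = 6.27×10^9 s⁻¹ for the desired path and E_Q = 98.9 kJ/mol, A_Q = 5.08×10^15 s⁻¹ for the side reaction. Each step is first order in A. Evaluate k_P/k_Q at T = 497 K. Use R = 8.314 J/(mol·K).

7.42

With equal orders, S_{P/Q} = k_P/k_Q = (A_P/A_Q)·exp[(E_Q−E_P)/(RT)].
(E_Q−E_P)/(RT) = (98.9−34.4)×10³/(8.314×497) = 64500/4132 = 15.61.
k_P/k_Q = (6.27×10^9/5.08×10^15)·exp(15.61) = 1.234×10^-6 × 6.014×10^6 = 7.42.
Since E_P < E_Q, lowering the temperature improves selectivity toward P.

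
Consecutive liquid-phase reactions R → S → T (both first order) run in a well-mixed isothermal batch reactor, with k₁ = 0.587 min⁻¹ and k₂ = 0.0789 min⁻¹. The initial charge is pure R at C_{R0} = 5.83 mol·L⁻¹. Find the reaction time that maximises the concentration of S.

3.95 min

For first-order series the maximum of C_S occurs at t_opt = ln(k₂/k₁)/(k₂−k₁).
= ln(0.0789/0.587)/(0.0789−0.587) = ln(0.1344)/-0.5081 = -2.007/-0.5081 = 3.95 min.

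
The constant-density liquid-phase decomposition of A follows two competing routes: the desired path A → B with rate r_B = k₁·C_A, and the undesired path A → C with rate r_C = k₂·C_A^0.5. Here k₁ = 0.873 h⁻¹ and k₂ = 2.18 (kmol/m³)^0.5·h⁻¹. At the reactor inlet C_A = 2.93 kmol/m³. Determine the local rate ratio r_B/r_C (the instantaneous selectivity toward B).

S_{B/C} = r_B/r_C = (k₁·C_A)/(k₂·C_A^0.5) = (k₁/k₂)·C_A^0.5.
= (0.873×2.930) / (2.18×2.930^0.5) = 2.558/3.732 = 0.685.
Since the desired path is higher order in A, keeping C_A high (PFR or concentrated feed) favours B.

0.685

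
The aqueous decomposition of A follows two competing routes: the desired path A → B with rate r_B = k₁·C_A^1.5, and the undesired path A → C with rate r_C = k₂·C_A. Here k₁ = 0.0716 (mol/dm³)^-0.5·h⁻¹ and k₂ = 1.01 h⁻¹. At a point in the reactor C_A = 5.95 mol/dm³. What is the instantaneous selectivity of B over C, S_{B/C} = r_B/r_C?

0.173

S_{B/C} = r_B/r_C = (k₁·C_A^1.5)/(k₂·C_A) = (k₁/k₂)·C_A^0.5.
= (0.0716×5.950^1.5) / (1.01×5.950) = 1.039/6.010 = 0.173.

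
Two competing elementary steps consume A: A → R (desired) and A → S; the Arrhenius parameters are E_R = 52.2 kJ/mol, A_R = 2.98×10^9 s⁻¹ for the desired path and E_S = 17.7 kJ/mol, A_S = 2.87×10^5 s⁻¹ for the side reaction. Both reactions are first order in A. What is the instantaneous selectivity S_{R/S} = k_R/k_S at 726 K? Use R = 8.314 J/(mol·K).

Since both paths have the same order in A, the concentration cancels and S_{R/S} = k_R/k_S = (A_R/A_S)·exp[(E_S−E_R)/(RT)].
(E_S−E_R)/(RT) = (17.7−52.2)×10³/(8.314×726) = -34500/6036 = -5.716.
k_R/k_S = (2.98×10^9/2.87×10^5)·exp(-5.716) = 10383 × 0.003294 = 34.2.
Since E_R > E_S, raising the temperature improves selectivity toward R.

34.2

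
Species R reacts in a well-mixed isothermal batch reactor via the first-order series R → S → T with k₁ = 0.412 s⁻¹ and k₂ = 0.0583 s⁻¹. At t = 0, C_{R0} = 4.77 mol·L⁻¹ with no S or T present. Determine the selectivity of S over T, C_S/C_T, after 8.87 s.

Solving the coupled first-order balances gives C_S(t) = [k₁/(k₂−k₁)]·C_{R0}·(e^(−k₁t) − e^(−k₂t)).
e^(−k₁t) = e^(−0.412×8.87) = e^(−3.654) = 0.02588; e^(−k₂t) = e^(−0.5171) = 0.5962.
C_S = 0.412×4.77/(0.0583−0.412) × (0.02588−0.5962) = (-5.556)×(-0.5704) = 3.169 mol·L⁻¹.
C_R = C_{R0}e^(−k₁t) = 0.1234 mol·L⁻¹, so C_T = C_{R0}−C_R−C_S = 1.478 mol·L⁻¹; C_S/C_T = 2.14.

2.14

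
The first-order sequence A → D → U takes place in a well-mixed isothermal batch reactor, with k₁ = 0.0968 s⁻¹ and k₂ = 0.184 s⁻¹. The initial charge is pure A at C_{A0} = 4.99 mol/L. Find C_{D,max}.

For a first-order series the maximum intermediate yield is C_{D,max}/C_{A0} = (k₁/k₂)^[k₂/(k₂−k₁)].
= (0.0968/0.184)^(0.184/(0.184−0.0968)) = (0.5261)^(2.110) = 0.2579.
C_{D,max} = 0.2579×4.99 = 1.29 mol/L.

1.29 mol/L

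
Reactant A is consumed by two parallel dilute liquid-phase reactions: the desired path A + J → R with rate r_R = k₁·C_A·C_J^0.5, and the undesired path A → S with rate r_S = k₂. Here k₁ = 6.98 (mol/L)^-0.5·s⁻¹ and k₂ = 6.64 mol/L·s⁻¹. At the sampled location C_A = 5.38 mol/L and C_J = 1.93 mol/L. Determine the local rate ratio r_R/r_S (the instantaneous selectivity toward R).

7.86

S_{R/S} = r_R/r_S = (k₁·C_A·C_J^0.5)/(k₂) = (k₁/k₂)·C_A·C_J^0.5.
= (6.98×5.380×1.930^0.5) / (6.64) = 52.17/6.640 = 7.86.
Since the desired path is higher order in A, keeping C_A high (PFR or concentrated feed) favours R.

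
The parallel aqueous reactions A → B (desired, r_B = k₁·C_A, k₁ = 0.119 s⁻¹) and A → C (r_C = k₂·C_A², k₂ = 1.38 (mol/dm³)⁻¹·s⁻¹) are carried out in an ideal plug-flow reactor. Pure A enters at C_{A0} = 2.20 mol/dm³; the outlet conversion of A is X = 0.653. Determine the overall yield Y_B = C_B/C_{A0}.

C_A = C_{A0}(1−X) = 0.7634 mol/dm³.
Along a PFR/batch, dC_B/dC_A = −r_B/(r_B+r_C) = −k₁/(k₁+k₂·C_A).
Integrating from C_{A0} to C_A: C_B = (0.119/1.38)·ln[(0.119+1.38·2.20)/(0.119+1.38·0.763)] = 0.08623·ln(3.155/1.172) = 0.08536 mol/dm³.
Y_B = C_B/C_{A0} = 0.08536/2.20 = 0.0388.

0.0388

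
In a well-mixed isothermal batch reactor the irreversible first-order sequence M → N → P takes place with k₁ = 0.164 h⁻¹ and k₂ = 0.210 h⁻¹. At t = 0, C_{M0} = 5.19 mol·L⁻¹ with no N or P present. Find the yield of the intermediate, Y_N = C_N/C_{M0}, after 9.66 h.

0.262

The intermediate concentration in a first-order A→B→C sequence is C_N = k₁C_{M0}(e^(−k₁t) − e^(−k₂t))/(k₂−k₁).
e^(−k₁t) = e^(−0.164×9.66) = e^(−1.584) = 0.2051; e^(−k₂t) = e^(−2.029) = 0.1315.
C_N = 0.164×5.19/(0.210−0.164) × (0.2051−0.1315) = 18.50×0.07358 = 1.362 mol·L⁻¹.
Y_N = C_N/C_{M0} = 1.362/5.19 = 0.262.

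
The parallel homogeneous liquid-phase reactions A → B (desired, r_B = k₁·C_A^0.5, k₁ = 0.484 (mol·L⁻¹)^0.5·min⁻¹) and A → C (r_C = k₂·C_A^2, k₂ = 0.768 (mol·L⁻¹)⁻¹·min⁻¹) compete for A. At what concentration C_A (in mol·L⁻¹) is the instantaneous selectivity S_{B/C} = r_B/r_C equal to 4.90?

0.255 mol·L⁻¹

S_{B/C} = (k₁/k₂)·C_A^-1.5 ⇒ C_A = (S·k₂/k₁)^(1/(-1.5)).
= (4.90×0.768/0.484)^(-0.6667) = (7.775)^(-0.6667) = 0.255 mol·L⁻¹.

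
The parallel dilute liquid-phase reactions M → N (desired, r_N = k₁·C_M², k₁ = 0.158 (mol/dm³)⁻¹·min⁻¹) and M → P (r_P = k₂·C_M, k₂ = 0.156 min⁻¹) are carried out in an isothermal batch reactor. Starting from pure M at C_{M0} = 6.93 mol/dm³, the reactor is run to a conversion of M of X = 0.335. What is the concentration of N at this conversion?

1.98 mol/dm³

C_M = C_{M0}(1−X) = 4.608 mol/dm³.
Along a PFR/batch, dC_P/dC_M = −r_P/(r_N+r_P) = −k₂/(k₂+k₁·C_M).
Integrating from C_{M0} to C_M: C_P = (0.156/0.158)·ln[(0.156+0.158·6.93)/(0.156+0.158·4.61)] = 0.9873·ln(1.251/0.8841) = 0.3426 mol/dm³.
Then C_N = (C_{M0}−C_M) − C_P = 2.322 − 0.3426 = 1.979 mol/dm³.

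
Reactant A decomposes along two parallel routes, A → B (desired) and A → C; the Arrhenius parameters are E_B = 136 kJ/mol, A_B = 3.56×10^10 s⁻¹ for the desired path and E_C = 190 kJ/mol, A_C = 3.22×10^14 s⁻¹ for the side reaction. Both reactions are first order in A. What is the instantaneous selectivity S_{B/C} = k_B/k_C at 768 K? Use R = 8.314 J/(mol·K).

0.521

Since both paths have the same order in A, the concentration cancels and S_{B/C} = k_B/k_C = (A_B/A_C)·exp[(E_C−E_B)/(RT)].
(E_C−E_B)/(RT) = (190−136)×10³/(8.314×768) = 54000/6385 = 8.457.
k_B/k_C = (3.56×10^10/3.22×10^14)·exp(8.457) = 1.106×10^-4 × 4708 = 0.521.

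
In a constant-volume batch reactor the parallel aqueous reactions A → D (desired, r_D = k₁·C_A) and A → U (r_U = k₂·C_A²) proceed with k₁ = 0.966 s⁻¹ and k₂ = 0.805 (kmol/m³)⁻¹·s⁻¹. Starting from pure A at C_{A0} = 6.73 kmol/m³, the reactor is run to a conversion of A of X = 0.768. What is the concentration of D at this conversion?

C_A = C_{A0}(1−X) = 1.561 kmol/m³.
Along a PFR/batch, dC_D/dC_A = −r_D/(r_D+r_U) = −k₁/(k₁+k₂·C_A).
Integrating from C_{A0} to C_A: C_D = (0.966/0.805)·ln[(0.966+0.805·6.73)/(0.966+0.805·1.56)] = 1.200·ln(6.384/2.223) = 1.266 kmol/m³.

1.27 kmol/m³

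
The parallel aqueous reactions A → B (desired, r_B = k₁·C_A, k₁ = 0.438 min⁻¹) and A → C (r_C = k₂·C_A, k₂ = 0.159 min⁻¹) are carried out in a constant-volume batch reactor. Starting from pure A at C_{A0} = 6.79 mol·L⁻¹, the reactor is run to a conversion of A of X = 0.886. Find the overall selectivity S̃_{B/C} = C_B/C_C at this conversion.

2.75

C_A = C_{A0}(1−X) = 0.7741 mol·L⁻¹.
Both paths are first order in A, so the instantaneous fraction to B is constant: dC_B/d(−C_A) = k₁/(k₁+k₂) = 0.7337.
C_B = 0.7337·(C_{A0}−C_A) = 0.7337×6.016 = 4.41 mol·L⁻¹.
C_C = (C_{A0}−C_A)−C_B = 1.602 mol·L⁻¹; S̃_{B/C} = 4.414/1.602 = 2.75.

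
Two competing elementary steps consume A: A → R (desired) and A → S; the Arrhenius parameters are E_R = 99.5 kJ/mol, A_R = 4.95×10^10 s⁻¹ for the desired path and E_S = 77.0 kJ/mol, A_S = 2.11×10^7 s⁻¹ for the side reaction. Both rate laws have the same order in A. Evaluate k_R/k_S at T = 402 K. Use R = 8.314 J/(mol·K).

With equal orders, S_{R/S} = k_R/k_S = (A_R/A_S)·exp[(E_S−E_R)/(RT)].
(E_S−E_R)/(RT) = (77.0−99.5)×10³/(8.314×402) = -22500/3342 = -6.732.
k_R/k_S = (4.95×10^10/2.11×10^7)·exp(-6.732) = 2346 × 0.001192 = 2.80.

2.80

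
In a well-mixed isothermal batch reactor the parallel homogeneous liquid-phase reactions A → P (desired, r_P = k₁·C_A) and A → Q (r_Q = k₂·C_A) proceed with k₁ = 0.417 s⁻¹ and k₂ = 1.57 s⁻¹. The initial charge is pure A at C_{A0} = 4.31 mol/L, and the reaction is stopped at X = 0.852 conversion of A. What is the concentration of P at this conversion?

0.771 mol/L

C_A = C_{A0}(1−X) = 0.6379 mol/L.
Both paths are first order in A, so the instantaneous fraction to P is constant: dC_P/d(−C_A) = k₁/(k₁+k₂) = 0.2099.
C_P = 0.2099·(C_{A0}−C_A) = 0.2099×3.672 = 0.771 mol/L.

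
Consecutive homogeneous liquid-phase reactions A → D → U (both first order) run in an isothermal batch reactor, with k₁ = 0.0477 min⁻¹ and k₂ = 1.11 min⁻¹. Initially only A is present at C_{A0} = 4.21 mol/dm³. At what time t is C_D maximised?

The intermediate peaks when r₁ = r₂, i.e. k₁e^(−k₁t) = k₂e^(−k₂t), giving t_opt = ln(k₂/k₁)/(k₂−k₁).
= ln(1.11/0.0477)/(1.11−0.0477) = ln(23.27)/1.062 = 3.147/1.062 = 2.96 min.

2.96 min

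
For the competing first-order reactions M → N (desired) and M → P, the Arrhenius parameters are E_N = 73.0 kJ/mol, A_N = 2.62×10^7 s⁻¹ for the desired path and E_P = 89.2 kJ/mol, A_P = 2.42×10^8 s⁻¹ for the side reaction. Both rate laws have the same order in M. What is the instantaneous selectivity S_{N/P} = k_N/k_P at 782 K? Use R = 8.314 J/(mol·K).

1.31

With equal orders, S_{N/P} = k_N/k_P = (A_N/A_P)·exp[(E_P−E_N)/(RT)].
(E_P−E_N)/(RT) = (89.2−73.0)×10³/(8.314×782) = 16200/6502 = 2.492.
k_N/k_P = (2.62×10^7/2.42×10^8)·exp(2.492) = 0.1083 × 12.08 = 1.31.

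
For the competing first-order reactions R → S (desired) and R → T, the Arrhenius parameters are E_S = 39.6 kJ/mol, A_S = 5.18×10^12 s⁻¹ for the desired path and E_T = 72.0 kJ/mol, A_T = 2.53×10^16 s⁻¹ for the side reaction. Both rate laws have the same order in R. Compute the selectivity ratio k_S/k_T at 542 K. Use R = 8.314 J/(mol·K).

k_S/k_T = (A_S/A_T)·exp[−(E_S−E_T)/(RT)] = (A_S/A_T)·exp[(E_T−E_S)/(RT)].
(E_T−E_S)/(RT) = (72.0−39.6)×10³/(8.314×542) = 32400/4506 = 7.190.
k_S/k_T = (5.18×10^12/2.53×10^16)·exp(7.190) = 2.047×10^-4 × 1326 = 0.272.

0.272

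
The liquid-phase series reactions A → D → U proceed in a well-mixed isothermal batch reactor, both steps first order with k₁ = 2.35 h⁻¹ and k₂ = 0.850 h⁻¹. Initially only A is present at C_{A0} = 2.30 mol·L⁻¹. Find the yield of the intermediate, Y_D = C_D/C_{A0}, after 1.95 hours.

For first-order series with pure A initially, C_D(t) = k₁C_{A0}/(k₂−k₁)·(e^(−k₁t) − e^(−k₂t)).
e^(−k₁t) = e^(−2.35×1.95) = e^(−4.583) = 0.01023; e^(−k₂t) = e^(−1.657) = 0.1906.
C_D = 2.35×2.30/(0.850−2.35) × (0.01023−0.1906) = (-3.603)×(-0.1804) = 0.6500 mol·L⁻¹.
Y_D = C_D/C_{A0} = 0.6500/2.30 = 0.283.

0.283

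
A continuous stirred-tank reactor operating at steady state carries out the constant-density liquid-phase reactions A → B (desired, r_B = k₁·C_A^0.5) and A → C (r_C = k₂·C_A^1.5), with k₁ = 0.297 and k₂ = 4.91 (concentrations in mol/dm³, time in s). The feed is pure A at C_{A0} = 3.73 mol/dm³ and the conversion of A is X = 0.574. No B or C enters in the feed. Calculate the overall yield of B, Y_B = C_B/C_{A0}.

0.0210

Exit C_A = C_{A0}(1−X) = 3.73×0.426 = 1.589 mol/dm³.
In a CSTR the entire volume is at exit conditions, so r_B = 0.297×1.589^0.5 = 0.3744 and r_C = 4.91×1.589^1.5 = 9.835.
Fraction of consumed A going to B: r_B/(r_B+r_C) = 0.03667.
C_B = 0.03667·C_{A0}·X = 0.03667×3.73×0.574 = 0.0785 mol/dm³; Y_B = C_B/C_{A0} = 0.0210.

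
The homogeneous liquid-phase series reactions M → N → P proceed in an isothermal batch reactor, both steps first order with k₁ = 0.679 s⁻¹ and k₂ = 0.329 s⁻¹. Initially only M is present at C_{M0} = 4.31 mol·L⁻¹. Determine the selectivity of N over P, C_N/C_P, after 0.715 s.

For first-order series with pure M initially, C_N(t) = k₁C_{M0}/(k₂−k₁)·(e^(−k₁t) − e^(−k₂t)).
e^(−k₁t) = e^(−0.679×0.715) = e^(−0.4855) = 0.6154; e^(−k₂t) = e^(−0.2352) = 0.7904.
C_N = 0.679×4.31/(0.329−0.679) × (0.6154−0.7904) = (-8.361)×(-0.1750) = 1.463 mol·L⁻¹.
C_M = C_{M0}e^(−k₁t) = 2.652 mol·L⁻¹, so C_P = C_{M0}−C_M−C_N = 0.1945 mol·L⁻¹; C_N/C_P = 7.52.

7.52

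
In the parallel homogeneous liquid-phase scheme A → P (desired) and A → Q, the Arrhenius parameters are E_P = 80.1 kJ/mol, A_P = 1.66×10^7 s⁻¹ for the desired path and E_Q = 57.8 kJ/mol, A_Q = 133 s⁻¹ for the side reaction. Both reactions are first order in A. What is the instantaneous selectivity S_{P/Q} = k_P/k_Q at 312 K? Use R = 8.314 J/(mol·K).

23.1

With equal orders, S_{P/Q} = k_P/k_Q = (A_P/A_Q)·exp[(E_Q−E_P)/(RT)].
(E_Q−E_P)/(RT) = (57.8−80.1)×10³/(8.314×312) = -22300/2594 = -8.597.
k_P/k_Q = (1.66×10^7/133)·exp(-8.597) = 1.248×10^5 × 1.847×10^-4 = 23.1.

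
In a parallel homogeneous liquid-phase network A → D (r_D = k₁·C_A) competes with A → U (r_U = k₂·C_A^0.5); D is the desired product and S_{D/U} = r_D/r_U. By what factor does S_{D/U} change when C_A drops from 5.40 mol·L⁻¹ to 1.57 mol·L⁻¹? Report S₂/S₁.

S_{D/U} = (k₁/k₂)·C_A^0.5, so S₂/S₁ = (C_{A,2}/C_{A,1})^0.5.
= (1.57/5.40)^0.5 = (0.2907)^0.5 = 0.539.
Selectivity toward D falls as C_A falls — high-concentration operation is favoured.

0.539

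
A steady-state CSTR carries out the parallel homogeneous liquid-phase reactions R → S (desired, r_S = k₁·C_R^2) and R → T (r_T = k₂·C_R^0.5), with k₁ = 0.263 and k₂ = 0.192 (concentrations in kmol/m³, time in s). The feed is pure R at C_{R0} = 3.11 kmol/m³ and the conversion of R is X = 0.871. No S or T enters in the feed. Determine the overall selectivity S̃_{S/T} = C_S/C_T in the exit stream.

0.348

Exit C_R = C_{R0}(1−X) = 3.11×0.129 = 0.4012 kmol/m³.
A CSTR operates uniformly at the exit composition, giving r_S = 0.04233 and r_T = 0.1216 (each k·C_R^n at C_R = 0.4012).
Overall selectivity = C_S/C_T = r_Sτ/(r_Tτ) = r_S/r_T = 0.348.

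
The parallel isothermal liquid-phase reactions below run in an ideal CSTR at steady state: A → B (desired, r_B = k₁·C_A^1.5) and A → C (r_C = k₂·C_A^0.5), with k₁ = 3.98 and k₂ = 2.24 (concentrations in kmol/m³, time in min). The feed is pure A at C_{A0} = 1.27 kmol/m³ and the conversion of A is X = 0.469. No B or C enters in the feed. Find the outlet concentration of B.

0.325 kmol/m³

Exit C_A = C_{A0}(1−X) = 1.27×0.531 = 0.6744 kmol/m³.
In a CSTR the entire volume is at exit conditions, so r_B = 3.98×0.6744^1.5 = 2.204 and r_C = 2.24×0.6744^0.5 = 1.839.
Fraction of consumed A going to B: r_B/(r_B+r_C) = 0.5451.
C_B = 0.5451·C_{A0}·X = 0.5451×1.27×0.469 = 0.325 kmol/m³.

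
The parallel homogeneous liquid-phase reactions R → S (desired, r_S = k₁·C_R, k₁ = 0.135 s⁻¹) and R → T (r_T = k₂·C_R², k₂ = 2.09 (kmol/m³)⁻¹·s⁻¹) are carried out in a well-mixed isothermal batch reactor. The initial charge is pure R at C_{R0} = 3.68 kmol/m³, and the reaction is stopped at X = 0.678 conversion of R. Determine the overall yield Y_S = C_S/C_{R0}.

0.0193

C_R = C_{R0}(1−X) = 1.185 kmol/m³.
Along a PFR/batch, dC_S/dC_R = −r_S/(r_S+r_T) = −k₁/(k₁+k₂·C_R).
Integrating from C_{R0} to C_R: C_S = (0.135/2.09)·ln[(0.135+2.09·3.68)/(0.135+2.09·1.18)] = 0.06459·ln(7.826/2.612) = 0.07089 kmol/m³.
Y_S = C_S/C_{R0} = 0.07089/3.68 = 0.0193.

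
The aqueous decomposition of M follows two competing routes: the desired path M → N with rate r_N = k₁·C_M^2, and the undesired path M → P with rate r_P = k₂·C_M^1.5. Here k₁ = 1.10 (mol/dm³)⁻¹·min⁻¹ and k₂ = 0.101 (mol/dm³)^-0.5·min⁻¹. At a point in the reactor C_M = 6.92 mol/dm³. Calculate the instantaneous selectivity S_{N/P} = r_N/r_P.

28.6

S_{N/P} = r_N/r_P = (k₁·C_M^2)/(k₂·C_M^1.5) = (k₁/k₂)·C_M^0.5.
= (1.10×6.920^2) / (0.101×6.920^1.5) = 52.68/1.839 = 28.6.
Since the desired path is higher order in M, keeping C_M high (PFR or concentrated feed) favours N.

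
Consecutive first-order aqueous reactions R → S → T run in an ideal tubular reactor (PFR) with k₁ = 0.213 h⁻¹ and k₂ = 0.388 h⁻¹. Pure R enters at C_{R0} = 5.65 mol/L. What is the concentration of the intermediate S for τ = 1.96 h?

For first-order series with pure R initially, C_S(τ) = k₁C_{R0}/(k₂−k₁)·(e^(−k₁τ) − e^(−k₂τ)).
e^(−k₁τ) = e^(−0.213×1.96) = e^(−0.4175) = 0.6587; e^(−k₂τ) = e^(−0.7605) = 0.4674.
C_S = 0.213×5.65/(0.388−0.213) × (0.6587−0.4674) = 6.877×0.1913 = 1.315 mol/L.

1.32 mol/L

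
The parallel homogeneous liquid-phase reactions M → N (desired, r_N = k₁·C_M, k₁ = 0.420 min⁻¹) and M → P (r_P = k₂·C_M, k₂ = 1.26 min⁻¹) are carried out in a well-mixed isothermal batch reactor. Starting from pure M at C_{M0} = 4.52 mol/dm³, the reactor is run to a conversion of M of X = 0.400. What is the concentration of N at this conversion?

0.452 mol/dm³

C_M = C_{M0}(1−X) = 2.712 mol/dm³.
Both paths are first order in M, so the instantaneous fraction to N is constant: dC_N/d(−C_M) = k₁/(k₁+k₂) = 0.2500.
C_N = 0.2500·(C_{M0}−C_M) = 0.2500×1.808 = 0.452 mol/dm³.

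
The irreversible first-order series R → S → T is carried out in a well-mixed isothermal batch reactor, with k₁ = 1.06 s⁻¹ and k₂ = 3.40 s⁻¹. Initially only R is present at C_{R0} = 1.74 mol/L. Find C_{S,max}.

At the optimum, C_{S,max}/C_{R0} = (k₁/k₂)^[k₂/(k₂−k₁)].
= (1.06/3.40)^(3.40/(3.40−1.06)) = (0.3118)^(1.453) = 0.1839.
C_{S,max} = 0.1839×1.74 = 0.320 mol/L.

0.320 mol/L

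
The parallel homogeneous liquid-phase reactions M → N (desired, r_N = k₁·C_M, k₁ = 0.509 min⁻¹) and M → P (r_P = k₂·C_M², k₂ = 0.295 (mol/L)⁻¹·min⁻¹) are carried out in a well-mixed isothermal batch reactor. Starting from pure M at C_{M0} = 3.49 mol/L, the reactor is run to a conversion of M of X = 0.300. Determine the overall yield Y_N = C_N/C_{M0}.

0.111

C_M = C_{M0}(1−X) = 2.443 mol/L.
Along a PFR/batch, dC_N/dC_M = −r_N/(r_N+r_P) = −k₁/(k₁+k₂·C_M).
Integrating from C_{M0} to C_M: C_N = (0.509/0.295)·ln[(0.509+0.295·3.49)/(0.509+0.295·2.44)] = 1.725·ln(1.539/1.230) = 0.3866 mol/L.
Y_N = C_N/C_{M0} = 0.3866/3.49 = 0.111.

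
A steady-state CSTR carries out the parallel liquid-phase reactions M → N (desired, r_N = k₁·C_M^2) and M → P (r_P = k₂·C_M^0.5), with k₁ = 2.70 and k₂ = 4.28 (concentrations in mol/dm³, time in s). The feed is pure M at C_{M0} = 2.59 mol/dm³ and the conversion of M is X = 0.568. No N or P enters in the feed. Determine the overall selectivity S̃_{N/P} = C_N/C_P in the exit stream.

Exit C_M = C_{M0}(1−X) = 2.59×0.432 = 1.119 mol/dm³.
In a CSTR the entire volume is at exit conditions, so r_N = 2.70×1.119^2 = 3.380 and r_P = 4.28×1.119^0.5 = 4.527.
Overall selectivity = C_N/C_P = r_Nτ/(r_Pτ) = r_N/r_P = 0.747.

0.747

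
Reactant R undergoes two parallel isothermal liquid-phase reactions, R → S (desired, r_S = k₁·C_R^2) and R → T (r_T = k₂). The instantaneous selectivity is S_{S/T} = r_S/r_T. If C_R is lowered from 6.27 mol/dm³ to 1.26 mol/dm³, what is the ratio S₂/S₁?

0.0404

S_{S/T} = (k₁/k₂)·C_R^2, so S₂/S₁ = (C_{R,2}/C_{R,1})^2.
= (1.26/6.27)^2 = (0.2010)^2 = 0.0404.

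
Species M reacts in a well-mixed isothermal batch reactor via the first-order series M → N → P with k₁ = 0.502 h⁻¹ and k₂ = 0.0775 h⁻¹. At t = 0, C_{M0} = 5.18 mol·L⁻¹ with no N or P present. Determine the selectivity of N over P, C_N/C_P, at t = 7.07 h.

2.02

For first-order series with pure M initially, C_N(t) = k₁C_{M0}/(k₂−k₁)·(e^(−k₁t) − e^(−k₂t)).
e^(−k₁t) = e^(−0.502×7.07) = e^(−3.549) = 0.02875; e^(−k₂t) = e^(−0.5479) = 0.5781.
C_N = 0.502×5.18/(0.0775−0.502) × (0.02875−0.5781) = (-6.126)×(-0.5494) = 3.365 mol·L⁻¹.
C_M = C_{M0}e^(−k₁t) = 0.1489 mol·L⁻¹, so C_P = C_{M0}−C_M−C_N = 1.666 mol·L⁻¹; C_N/C_P = 2.02.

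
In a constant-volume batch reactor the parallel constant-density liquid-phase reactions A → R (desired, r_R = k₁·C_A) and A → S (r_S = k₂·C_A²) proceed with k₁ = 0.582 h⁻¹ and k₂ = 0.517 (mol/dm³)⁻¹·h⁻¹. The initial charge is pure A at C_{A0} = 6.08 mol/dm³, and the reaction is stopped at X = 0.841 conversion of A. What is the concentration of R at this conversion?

1.39 mol/dm³

C_A = C_{A0}(1−X) = 0.9667 mol/dm³.
Along a PFR/batch, dC_R/dC_A = −r_R/(r_R+r_S) = −k₁/(k₁+k₂·C_A).
Integrating from C_{A0} to C_A: C_R = (0.582/0.517)·ln[(0.582+0.517·6.08)/(0.582+0.517·0.967)] = 1.126·ln(3.725/1.082) = 1.392 mol/dm³.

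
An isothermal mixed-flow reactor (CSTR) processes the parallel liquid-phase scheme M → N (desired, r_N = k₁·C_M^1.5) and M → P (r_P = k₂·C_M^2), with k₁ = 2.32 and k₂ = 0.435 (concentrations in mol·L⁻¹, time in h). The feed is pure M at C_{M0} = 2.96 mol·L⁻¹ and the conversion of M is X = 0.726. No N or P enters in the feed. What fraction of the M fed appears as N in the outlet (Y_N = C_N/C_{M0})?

0.621

Exit C_M = C_{M0}(1−X) = 2.96×0.274 = 0.8110 mol·L⁻¹.
In a CSTR the entire volume is at exit conditions, so r_N = 2.32×0.8110^1.5 = 1.695 and r_P = 0.435×0.8110^2 = 0.2861.
Fraction of consumed M going to N: r_N/(r_N+r_P) = 0.8555.
C_N = 0.8555·C_{M0}·X = 0.8555×2.96×0.726 = 1.84 mol·L⁻¹; Y_N = C_N/C_{M0} = 0.621.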